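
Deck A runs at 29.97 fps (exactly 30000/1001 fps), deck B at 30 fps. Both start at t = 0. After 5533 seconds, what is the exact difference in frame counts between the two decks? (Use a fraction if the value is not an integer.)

A emits 30000/1001 × 5533 = 15090000/91 frames; B emits 30 × 5533 = 165990.
Difference = 15090/91 frames (≈ 165.8242); B is ahead of A.

15090/91 frames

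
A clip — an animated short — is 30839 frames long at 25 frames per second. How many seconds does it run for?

1233.56 seconds

Running time = 30839 / (25) = 1233.56 s.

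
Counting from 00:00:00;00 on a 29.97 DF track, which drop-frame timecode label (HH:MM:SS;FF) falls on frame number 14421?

Each 10-minute DF block holds 10 × 60 × 30 − 9 × 2 = 17982 frames. 14421 ÷ 17982 → 0 full blocks, remainder 14421.
Within the partial block the first minute is 1800 frames and each further minute 1798, so 8 further minute boundaries passed. Total skipped labels = 18 × 0 + 2 × 8 = 16.
Non-drop label index = 14421 + 16 = 14437; at 30 labels/s that is 00:08:01:07, i.e. DF 00:08:01;07.

00:08:01;07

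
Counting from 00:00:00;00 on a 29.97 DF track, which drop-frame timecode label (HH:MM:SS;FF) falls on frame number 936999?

Ten DF minutes hold 17982 frames, so frame 936999 lies in block 52 (frames 935064–953045) with 1935 frames into that block.
The block's first minute is 1800 frames and the rest 1798 each; 1935 frames reaches minute 1, so 52 × 18 + 1 × 2 = 938 labels have been skipped so far.
Adding those back, label number 936999 + 938 = 937937 at 30 labels/s is 31264 s + 17 f = 8 h 41 min 4 s frame 17, i.e. 08:41:04;17.

08:41:04;17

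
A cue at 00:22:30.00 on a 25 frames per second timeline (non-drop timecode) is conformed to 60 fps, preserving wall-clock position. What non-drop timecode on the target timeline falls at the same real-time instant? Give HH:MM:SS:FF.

Source frame index: (0×3600 + 22×60 + 30) × 25 + 0 = 33750.
Real time: 33750 / (25) = 1350 s.
Target frame: (1350) × (60) = 81000.
At 60 labels/s: frame 81000 → 00:22:30:00.

00:22:30:00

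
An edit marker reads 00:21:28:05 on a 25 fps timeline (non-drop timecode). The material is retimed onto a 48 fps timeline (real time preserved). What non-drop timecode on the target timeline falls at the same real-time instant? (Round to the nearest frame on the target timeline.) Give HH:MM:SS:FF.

00:21:28:10

Source frame index: (0×3600 + 21×60 + 28) × 25 + 5 = 32205.
Real time: 32205 / (25) = 6441/5 s.
Target frame: (6441/5) × (48) = 309168/5 ≈ 61833.600 → 61834.
At 48 labels/s: frame 61834 → 00:21:28:10.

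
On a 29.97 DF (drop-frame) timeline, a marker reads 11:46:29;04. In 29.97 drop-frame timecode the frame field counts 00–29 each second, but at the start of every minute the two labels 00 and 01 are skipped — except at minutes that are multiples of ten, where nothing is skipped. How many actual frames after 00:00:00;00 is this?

1270402

Complete 10-minute blocks: 70, each 17982 frames → 1258740.
Remaining 6 whole minutes in the current block: 1800 + 5 × 1798 = 10790 frames.
Within the current minute: 29 × 30 + 4 − 2 = 872 (labels ;00/;01 skipped at this minute). Total = 1258740 + 10790 + 872 = 1270402.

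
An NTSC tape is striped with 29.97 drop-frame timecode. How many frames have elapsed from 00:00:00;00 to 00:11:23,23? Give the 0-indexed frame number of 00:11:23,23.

20493

Complete 10-minute blocks: 1, each 17982 frames → 17982.
Remaining 1 whole minute in the current block: 1800 + 0 × 1798 = 1800 frames.
Within the current minute: 23 × 30 + 23 − 2 = 711 (labels ;00/;01 skipped at this minute). Total = 17982 + 1800 + 711 = 20493.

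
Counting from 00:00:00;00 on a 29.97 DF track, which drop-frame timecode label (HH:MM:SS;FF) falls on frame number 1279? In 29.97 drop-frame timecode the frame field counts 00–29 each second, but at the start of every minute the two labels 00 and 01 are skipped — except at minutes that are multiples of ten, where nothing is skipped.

00:00:42;19

Ten DF minutes hold 17982 frames, so frame 1279 lies in block 0 (frames 0–17981) with 1279 frames into that block.
The block's first minute is 1800 frames and the rest 1798 each; 1279 frames reaches minute 0, so 0 × 18 + 0 × 2 = 0 labels have been skipped so far.
Adding those back, label number 1279 + 0 = 1279 at 30 labels/s is 42 s + 19 f = 0 h 0 min 42 s frame 19, i.e. 00:00:42;19.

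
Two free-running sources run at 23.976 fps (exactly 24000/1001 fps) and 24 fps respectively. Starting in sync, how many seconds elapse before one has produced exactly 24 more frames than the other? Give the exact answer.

The gap grows by |24 − 24000/1001| = 24/1001 frames per second.
Time for a 24-frame gap: 24 ÷ (24/1001) = 1001 s.

1001 seconds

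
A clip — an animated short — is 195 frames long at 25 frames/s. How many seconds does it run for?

Running time = 195 / (25) = 7.8 s.

7.8 seconds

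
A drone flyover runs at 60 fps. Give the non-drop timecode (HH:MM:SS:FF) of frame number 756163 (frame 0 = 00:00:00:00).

756163 ÷ 60 = 12602 full seconds, remainder 43 frames.
12602 s = 3 h 30 min 2 s.
Timecode: 03:30:02:43.

03:30:02:43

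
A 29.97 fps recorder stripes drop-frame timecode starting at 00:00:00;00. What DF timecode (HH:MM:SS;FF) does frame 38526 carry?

00:21:25;14

Ten DF minutes hold 17982 frames, so frame 38526 lies in block 2 (frames 35964–53945) with 2562 frames into that block.
The block's first minute is 1800 frames and the rest 1798 each; 2562 frames reaches minute 1, so 2 × 18 + 1 × 2 = 38 labels have been skipped so far.
Adding those back, label number 38526 + 38 = 38564 at 30 labels/s is 1285 s + 14 f = 0 h 21 min 25 s frame 14, i.e. 00:21:25;14.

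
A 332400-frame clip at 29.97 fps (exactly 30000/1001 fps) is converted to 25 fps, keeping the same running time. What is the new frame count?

Target frames = source frames × (target rate / source rate) = 332400 × (25)/(30000/1001) = 332400 × 1001/1200 = 277277.

277277 frames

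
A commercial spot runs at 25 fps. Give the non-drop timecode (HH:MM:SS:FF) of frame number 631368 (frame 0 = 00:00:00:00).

07:00:54:18

631368 ÷ 25 = 25254 full seconds, remainder 18 frames.
25254 s = 7 h 0 min 54 s.
Timecode: 07:00:54:18.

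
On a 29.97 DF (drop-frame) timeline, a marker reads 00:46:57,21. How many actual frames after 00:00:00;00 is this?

As if non-drop at 30 labels/s: (0 × 3600 + 46 × 60 + 57) × 30 + 21 = 84531.
Minute boundaries passed: 46; those not divisible by 10: 46 − 4 = 42; dropped labels = 2 × 42 = 84.
Actual frame index = 84531 − 84 = 84447.

84447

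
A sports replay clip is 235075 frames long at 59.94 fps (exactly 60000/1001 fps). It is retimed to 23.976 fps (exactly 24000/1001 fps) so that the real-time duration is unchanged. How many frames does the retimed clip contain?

Target frames = source frames × (target rate / source rate) = 235075 × (24000/1001)/(60000/1001) = 235075 × 2/5 = 94030.

94030 frames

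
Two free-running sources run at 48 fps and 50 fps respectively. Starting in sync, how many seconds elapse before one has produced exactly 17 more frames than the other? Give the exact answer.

8.5 seconds

The gap grows by |50 − 48| = 2 frames per second.
Time for a 17-frame gap: 17 ÷ (2) = 8.5 s.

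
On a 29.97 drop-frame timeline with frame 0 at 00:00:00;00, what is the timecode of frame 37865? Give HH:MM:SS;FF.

Each 10-minute DF block holds 10 × 60 × 30 − 9 × 2 = 17982 frames. 37865 ÷ 17982 → 2 full blocks, remainder 1901.
Within the partial block the first minute is 1800 frames and each further minute 1798, so 1 further minute boundary passed. Total skipped labels = 18 × 2 + 2 × 1 = 38.
Non-drop label index = 37865 + 38 = 37903; at 30 labels/s that is 00:21:03:13, i.e. DF 00:21:03;13.

00:21:03;13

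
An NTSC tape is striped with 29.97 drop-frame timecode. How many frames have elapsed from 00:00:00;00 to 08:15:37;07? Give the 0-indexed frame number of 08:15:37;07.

As if non-drop at 30 labels/s: (8 × 3600 + 15 × 60 + 37) × 30 + 7 = 892117.
Minute boundaries passed: 495; those not divisible by 10: 495 − 49 = 446; dropped labels = 2 × 446 = 892.
Actual frame index = 892117 − 892 = 891225.

891225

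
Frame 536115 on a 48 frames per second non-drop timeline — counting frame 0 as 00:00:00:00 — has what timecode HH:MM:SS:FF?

536115 ÷ 48 = 11169 full seconds, remainder 3 frames.
11169 s = 3 h 6 min 9 s.
Timecode: 03:06:09:03.

03:06:09:03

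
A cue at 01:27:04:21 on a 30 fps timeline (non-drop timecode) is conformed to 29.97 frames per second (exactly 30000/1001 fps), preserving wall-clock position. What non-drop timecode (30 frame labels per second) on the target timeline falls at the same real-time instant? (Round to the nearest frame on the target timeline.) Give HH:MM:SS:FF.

01:26:59:14

Source frame index: (1×3600 + 27×60 + 4) × 30 + 21 = 156741.
Real time: 156741 / (30) = 52247/10 s.
Target frame: (52247/10) × (30000/1001) = 12057000/77 ≈ 156584.416 → 156584.
At 30 labels/s: frame 156584 → 01:26:59:14.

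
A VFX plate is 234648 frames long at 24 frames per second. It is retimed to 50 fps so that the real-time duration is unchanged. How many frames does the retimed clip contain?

Target frames = source frames × (target rate / source rate) = 234648 × (50)/(24) = 234648 × 25/12 = 488850.

488850 frames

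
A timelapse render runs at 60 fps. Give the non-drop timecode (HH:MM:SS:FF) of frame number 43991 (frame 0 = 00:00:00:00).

43991 ÷ 60 = 733 full seconds, remainder 11 frames.
733 s = 0 h 12 min 13 s.
Timecode: 00:12:13:11.

00:12:13:11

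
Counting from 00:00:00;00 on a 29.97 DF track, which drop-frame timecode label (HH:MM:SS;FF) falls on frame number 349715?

Ten DF minutes hold 17982 frames, so frame 349715 lies in block 19 (frames 341658–359639) with 8057 frames into that block.
The block's first minute is 1800 frames and the rest 1798 each; 8057 frames reaches minute 4, so 19 × 18 + 4 × 2 = 350 labels have been skipped so far.
Adding those back, label number 349715 + 350 = 350065 at 30 labels/s is 11668 s + 25 f = 3 h 14 min 28 s frame 25, i.e. 03:14:28;25.

03:14:28;25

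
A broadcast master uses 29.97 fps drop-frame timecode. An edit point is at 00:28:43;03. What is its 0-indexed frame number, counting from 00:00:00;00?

51641

Complete 10-minute blocks: 2, each 17982 frames → 35964.
Remaining 8 whole minutes in the current block: 1800 + 7 × 1798 = 14386 frames.
Within the current minute: 43 × 30 + 3 − 2 = 1291 (labels ;00/;01 skipped at this minute). Total = 35964 + 14386 + 1291 = 51641.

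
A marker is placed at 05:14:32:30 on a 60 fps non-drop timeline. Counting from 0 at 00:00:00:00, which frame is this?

Total seconds to the label: (5 × 3600 + 14 × 60 + 32) = 18872.
Frame index = 18872 × 60 + 30 = 1132350.

1132350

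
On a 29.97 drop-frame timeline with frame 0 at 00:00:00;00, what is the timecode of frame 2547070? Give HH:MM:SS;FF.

Each 10-minute DF block holds 10 × 60 × 30 − 9 × 2 = 17982 frames. 2547070 ÷ 17982 → 141 full blocks, remainder 11608.
Within the partial block the first minute is 1800 frames and each further minute 1798, so 6 further minute boundaries passed. Total skipped labels = 18 × 141 + 2 × 6 = 2550.
Non-drop label index = 2547070 + 2550 = 2549620; at 30 labels/s that is 23:36:27:10, i.e. DF 23:36:27;10.

23:36:27;10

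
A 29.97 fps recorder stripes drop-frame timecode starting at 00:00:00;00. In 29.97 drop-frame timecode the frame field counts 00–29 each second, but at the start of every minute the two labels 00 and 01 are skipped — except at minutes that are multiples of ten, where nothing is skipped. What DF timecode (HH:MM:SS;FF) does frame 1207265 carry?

Each 10-minute DF block holds 10 × 60 × 30 − 9 × 2 = 17982 frames. 1207265 ÷ 17982 → 67 full blocks, remainder 2471.
Within the partial block the first minute is 1800 frames and each further minute 1798, so 1 further minute boundary passed. Total skipped labels = 18 × 67 + 2 × 1 = 1208.
Non-drop label index = 1207265 + 1208 = 1208473; at 30 labels/s that is 11:11:22:13, i.e. DF 11:11:22;13.

11:11:22;13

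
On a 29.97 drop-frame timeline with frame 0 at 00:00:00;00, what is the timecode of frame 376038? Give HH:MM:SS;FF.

03:29:07;06

Each 10-minute DF block holds 10 × 60 × 30 − 9 × 2 = 17982 frames. 376038 ÷ 17982 → 20 full blocks, remainder 16398.
Within the partial block the first minute is 1800 frames and each further minute 1798, so 9 further minute boundaries passed. Total skipped labels = 18 × 20 + 2 × 9 = 378.
Non-drop label index = 376038 + 378 = 376416; at 30 labels/s that is 03:29:07:06, i.e. DF 03:29:07;06.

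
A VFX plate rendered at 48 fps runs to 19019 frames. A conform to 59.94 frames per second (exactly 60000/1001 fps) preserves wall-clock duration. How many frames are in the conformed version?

23750 frames

Target frames = source frames × (target rate / source rate) = 19019 × (60000/1001)/(48) = 19019 × 1250/1001 = 23750.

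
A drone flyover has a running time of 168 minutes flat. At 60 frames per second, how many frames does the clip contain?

604800 frames

168 min = 10080 s.
Frames = 10080 × 60 = 604800.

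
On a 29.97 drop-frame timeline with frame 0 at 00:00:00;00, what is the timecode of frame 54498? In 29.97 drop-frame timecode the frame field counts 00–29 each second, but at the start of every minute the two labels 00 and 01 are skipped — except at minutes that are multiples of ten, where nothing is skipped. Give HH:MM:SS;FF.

00:30:18;12

Ten DF minutes hold 17982 frames, so frame 54498 lies in block 3 (frames 53946–71927) with 552 frames into that block.
The block's first minute is 1800 frames and the rest 1798 each; 552 frames reaches minute 0, so 3 × 18 + 0 × 2 = 54 labels have been skipped so far.
Adding those back, label number 54498 + 54 = 54552 at 30 labels/s is 1818 s + 12 f = 0 h 30 min 18 s frame 12, i.e. 00:30:18;12.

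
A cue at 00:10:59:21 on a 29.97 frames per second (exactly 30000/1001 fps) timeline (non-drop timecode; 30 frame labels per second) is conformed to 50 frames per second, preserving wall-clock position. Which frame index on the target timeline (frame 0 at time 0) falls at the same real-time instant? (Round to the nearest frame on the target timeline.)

Source frame index: (0×3600 + 10×60 + 59) × 30 + 21 = 19791.
Real time: 19791 / (30000/1001) = 6603597/10000 s.
Target frame: (6603597/10000) × (50) = 6603597/200 ≈ 33017.985 → 33018.

frame 33018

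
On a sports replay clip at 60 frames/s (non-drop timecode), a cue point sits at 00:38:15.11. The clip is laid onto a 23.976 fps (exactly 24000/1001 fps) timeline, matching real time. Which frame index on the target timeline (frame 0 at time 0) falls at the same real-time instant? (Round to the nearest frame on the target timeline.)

Source frame index: (0×3600 + 38×60 + 15) × 60 + 11 = 137711.
Real time: 137711 / (60) = 137711/60 s.
Target frame: (137711/60) × (24000/1001) = 7869200/143 ≈ 55029.371 → 55029.

frame 55029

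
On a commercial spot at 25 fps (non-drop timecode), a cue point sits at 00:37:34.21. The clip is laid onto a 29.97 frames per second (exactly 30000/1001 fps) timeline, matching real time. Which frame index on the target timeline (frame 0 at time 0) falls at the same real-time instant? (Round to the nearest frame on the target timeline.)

Source frame index: (0×3600 + 37×60 + 34) × 25 + 21 = 56371.
Real time: 56371 / (25) = 56371/25 s.
Target frame: (56371/25) × (30000/1001) = 9663600/143 ≈ 67577.622 → 67578.

frame 67578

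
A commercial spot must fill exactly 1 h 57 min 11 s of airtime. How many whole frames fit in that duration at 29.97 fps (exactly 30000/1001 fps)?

210719 frames

1 h 57 min 11 s = 7031 s.
Frames = 7031 × 30000/1001 = 210930000/1001 ≈ 210719.2807.
Complete frames: 210719.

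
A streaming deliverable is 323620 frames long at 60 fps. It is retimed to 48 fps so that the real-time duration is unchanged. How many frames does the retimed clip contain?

258896 frames

Target frames = source frames × (target rate / source rate) = 323620 × (48)/(60) = 323620 × 4/5 = 258896.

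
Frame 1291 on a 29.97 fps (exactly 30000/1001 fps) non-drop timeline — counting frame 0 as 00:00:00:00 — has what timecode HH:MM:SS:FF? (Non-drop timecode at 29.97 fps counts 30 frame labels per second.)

00:00:43:01

1291 ÷ 30 = 43 full seconds, remainder 1 frame.
43 s = 0 h 0 min 43 s.
Timecode: 00:00:43:01.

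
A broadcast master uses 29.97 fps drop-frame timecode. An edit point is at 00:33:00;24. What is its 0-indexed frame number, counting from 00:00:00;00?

59364

As if non-drop at 30 labels/s: (0 × 3600 + 33 × 60 + 0) × 30 + 24 = 59424.
Minute boundaries passed: 33; those not divisible by 10: 33 − 3 = 30; dropped labels = 2 × 30 = 60.
Actual frame index = 59424 − 60 = 59364.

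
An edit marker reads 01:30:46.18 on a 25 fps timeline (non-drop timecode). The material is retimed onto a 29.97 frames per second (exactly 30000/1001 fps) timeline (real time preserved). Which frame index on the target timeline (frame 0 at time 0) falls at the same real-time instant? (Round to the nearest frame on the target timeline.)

frame 163238

Source frame index: (1×3600 + 30×60 + 46) × 25 + 18 = 136168.
Real time: 136168 / (25) = 136168/25 s.
Target frame: (136168/25) × (30000/1001) = 163401600/1001 ≈ 163238.362 → 163238.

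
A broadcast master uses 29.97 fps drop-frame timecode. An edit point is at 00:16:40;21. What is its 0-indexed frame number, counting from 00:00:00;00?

29991

Complete 10-minute blocks: 1, each 17982 frames → 17982.
Remaining 6 whole minutes in the current block: 1800 + 5 × 1798 = 10790 frames.
Within the current minute: 40 × 30 + 21 − 2 = 1219 (labels ;00/;01 skipped at this minute). Total = 17982 + 10790 + 1219 = 29991.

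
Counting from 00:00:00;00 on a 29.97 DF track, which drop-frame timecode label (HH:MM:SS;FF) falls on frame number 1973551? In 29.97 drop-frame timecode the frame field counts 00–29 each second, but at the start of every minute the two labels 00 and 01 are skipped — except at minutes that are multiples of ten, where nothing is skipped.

Each 10-minute DF block holds 10 × 60 × 30 − 9 × 2 = 17982 frames. 1973551 ÷ 17982 → 109 full blocks, remainder 13513.
Within the partial block the first minute is 1800 frames and each further minute 1798, so 7 further minute boundaries passed. Total skipped labels = 18 × 109 + 2 × 7 = 1976.
Non-drop label index = 1973551 + 1976 = 1975527; at 30 labels/s that is 18:17:30:27, i.e. DF 18:17:30;27.

18:17:30;27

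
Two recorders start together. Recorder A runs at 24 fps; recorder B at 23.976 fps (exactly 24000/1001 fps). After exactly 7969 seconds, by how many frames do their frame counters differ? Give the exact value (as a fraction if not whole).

A emits 24 × 7969 = 191256 frames; B emits 24000/1001 × 7969 = 14712000/77.
Difference = 14712/77 frames (≈ 191.0649); B is behind A.

14712/77 frames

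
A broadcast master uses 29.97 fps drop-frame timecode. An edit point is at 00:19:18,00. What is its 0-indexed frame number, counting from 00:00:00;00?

As if non-drop at 30 labels/s: (0 × 3600 + 19 × 60 + 18) × 30 + 0 = 34740.
Minute boundaries passed: 19; those not divisible by 10: 19 − 1 = 18; dropped labels = 2 × 18 = 36.
Actual frame index = 34740 − 36 = 34704.

34704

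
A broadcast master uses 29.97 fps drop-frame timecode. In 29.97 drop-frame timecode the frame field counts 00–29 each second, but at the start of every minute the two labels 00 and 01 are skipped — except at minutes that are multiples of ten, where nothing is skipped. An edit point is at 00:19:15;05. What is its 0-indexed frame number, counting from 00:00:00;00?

Complete 10-minute blocks: 1, each 17982 frames → 17982.
Remaining 9 whole minutes in the current block: 1800 + 8 × 1798 = 16184 frames.
Within the current minute: 15 × 30 + 5 − 2 = 453 (labels ;00/;01 skipped at this minute). Total = 17982 + 16184 + 453 = 34619.

34619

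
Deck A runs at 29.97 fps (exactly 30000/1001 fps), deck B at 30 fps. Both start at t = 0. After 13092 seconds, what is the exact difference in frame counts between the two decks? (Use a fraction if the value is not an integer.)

392760/1001 frames

A emits 30000/1001 × 13092 = 392760000/1001 frames; B emits 30 × 13092 = 392760.
Difference = 392760/1001 frames (≈ 392.3676); B is ahead of A.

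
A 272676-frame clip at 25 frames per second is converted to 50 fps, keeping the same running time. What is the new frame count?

545352 frames

Target frames = source frames × (target rate / source rate) = 272676 × (50)/(25) = 272676 × 2 = 545352.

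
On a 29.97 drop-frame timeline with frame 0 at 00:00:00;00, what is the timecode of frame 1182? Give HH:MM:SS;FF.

Ten DF minutes hold 17982 frames, so frame 1182 lies in block 0 (frames 0–17981) with 1182 frames into that block.
The block's first minute is 1800 frames and the rest 1798 each; 1182 frames reaches minute 0, so 0 × 18 + 0 × 2 = 0 labels have been skipped so far.
Adding those back, label number 1182 + 0 = 1182 at 30 labels/s is 39 s + 12 f = 0 h 0 min 39 s frame 12, i.e. 00:00:39;12.

00:00:39;12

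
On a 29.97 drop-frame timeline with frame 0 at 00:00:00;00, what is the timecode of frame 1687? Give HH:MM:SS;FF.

00:00:56;07

Each 10-minute DF block holds 10 × 60 × 30 − 9 × 2 = 17982 frames. 1687 ÷ 17982 → 0 full blocks, remainder 1687.
Within the partial block the first minute is 1800 frames and each further minute 1798, so 0 further minute boundaries passed. Total skipped labels = 18 × 0 + 2 × 0 = 0.
Non-drop label index = 1687 + 0 = 1687; at 30 labels/s that is 00:00:56:07, i.e. DF 00:00:56;07.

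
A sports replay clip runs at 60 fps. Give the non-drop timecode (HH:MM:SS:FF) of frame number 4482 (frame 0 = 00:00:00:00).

4482 ÷ 60 = 74 full seconds, remainder 42 frames.
74 s = 0 h 1 min 14 s.
Timecode: 00:01:14:42.

00:01:14:42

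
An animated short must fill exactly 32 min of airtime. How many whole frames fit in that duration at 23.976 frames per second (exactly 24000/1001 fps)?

32 min = 1920 s.
Frames = 1920 × 24000/1001 = 46080000/1001 ≈ 46033.9660.
Complete frames: 46033.

46033 frames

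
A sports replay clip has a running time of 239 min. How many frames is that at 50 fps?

717000 frames

239 min = 14340 s.
Frames = 14340 × 50 = 717000.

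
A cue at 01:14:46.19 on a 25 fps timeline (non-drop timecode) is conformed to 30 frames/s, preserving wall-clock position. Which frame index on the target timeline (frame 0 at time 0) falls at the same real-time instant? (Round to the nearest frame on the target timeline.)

frame 134603

Source frame index: (1×3600 + 14×60 + 46) × 25 + 19 = 112169.
Real time: 112169 / (25) = 112169/25 s.
Target frame: (112169/25) × (30) = 673014/5 ≈ 134602.800 → 134603.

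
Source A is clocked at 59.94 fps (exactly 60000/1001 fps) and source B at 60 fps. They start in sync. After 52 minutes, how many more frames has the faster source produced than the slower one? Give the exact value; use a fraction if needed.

52 min = 3120 s.
A emits 60000/1001 × 3120 = 14400000/77 frames; B emits 60 × 3120 = 187200.
Difference = 14400/77 frames (≈ 187.0130); B is ahead of A.

14400/77 frames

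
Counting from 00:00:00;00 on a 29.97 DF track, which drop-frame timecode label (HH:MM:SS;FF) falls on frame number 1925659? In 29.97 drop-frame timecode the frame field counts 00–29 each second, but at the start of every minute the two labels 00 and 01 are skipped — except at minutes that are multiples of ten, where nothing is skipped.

Ten DF minutes hold 17982 frames, so frame 1925659 lies in block 107 (frames 1924074–1942055) with 1585 frames into that block.
The block's first minute is 1800 frames and the rest 1798 each; 1585 frames reaches minute 0, so 107 × 18 + 0 × 2 = 1926 labels have been skipped so far.
Adding those back, label number 1925659 + 1926 = 1927585 at 30 labels/s is 64252 s + 25 f = 17 h 50 min 52 s frame 25, i.e. 17:50:52;25.

17:50:52;25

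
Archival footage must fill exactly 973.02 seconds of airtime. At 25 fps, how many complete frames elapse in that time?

Frames = 973.02 × 25 = 48651/2 ≈ 24325.5000.
Complete frames: 24325.

24325 frames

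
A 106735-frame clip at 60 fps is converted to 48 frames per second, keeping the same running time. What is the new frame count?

Target frames = source frames × (target rate / source rate) = 106735 × (48)/(60) = 106735 × 4/5 = 85388.

85388 frames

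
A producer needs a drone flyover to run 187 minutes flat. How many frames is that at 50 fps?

187 min = 11220 s.
Frames = 11220 × 50 = 561000.

561000 frames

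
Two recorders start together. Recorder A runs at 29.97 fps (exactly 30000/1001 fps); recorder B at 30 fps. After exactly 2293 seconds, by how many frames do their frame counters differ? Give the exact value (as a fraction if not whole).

A emits 30000/1001 × 2293 = 68790000/1001 frames; B emits 30 × 2293 = 68790.
Difference = 68790/1001 frames (≈ 68.7213); B is ahead of A.

68790/1001 frames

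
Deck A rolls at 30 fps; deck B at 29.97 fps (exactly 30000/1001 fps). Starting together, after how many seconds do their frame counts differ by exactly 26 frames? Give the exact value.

The gap grows by |30000/1001 − 30| = 30/1001 frames per second.
Time for a 26-frame gap: 26 ÷ (30/1001) = 13013/15 s.

13013/15 seconds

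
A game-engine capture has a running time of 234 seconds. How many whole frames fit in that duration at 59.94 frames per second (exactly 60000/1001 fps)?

14025 frames

Frames = 234 × 60000/1001 = 1080000/77 ≈ 14025.9740.
Complete frames: 14025.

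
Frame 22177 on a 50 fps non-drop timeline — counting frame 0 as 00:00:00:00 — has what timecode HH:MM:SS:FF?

22177 ÷ 50 = 443 full seconds, remainder 27 frames.
443 s = 0 h 7 min 23 s.
Timecode: 00:07:23:27.

00:07:23:27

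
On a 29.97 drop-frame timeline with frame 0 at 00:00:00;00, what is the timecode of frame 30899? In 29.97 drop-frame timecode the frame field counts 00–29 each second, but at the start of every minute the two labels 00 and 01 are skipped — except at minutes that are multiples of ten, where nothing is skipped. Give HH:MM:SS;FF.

00:17:11;01

Each 10-minute DF block holds 10 × 60 × 30 − 9 × 2 = 17982 frames. 30899 ÷ 17982 → 1 full block, remainder 12917.
Within the partial block the first minute is 1800 frames and each further minute 1798, so 7 further minute boundaries passed. Total skipped labels = 18 × 1 + 2 × 7 = 32.
Non-drop label index = 30899 + 32 = 30931; at 30 labels/s that is 00:17:11:01, i.e. DF 00:17:11;01.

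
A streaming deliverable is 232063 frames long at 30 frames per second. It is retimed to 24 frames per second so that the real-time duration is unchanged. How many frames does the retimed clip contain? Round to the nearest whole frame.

185650 frames

Frames at target rate = 232063 × (24) / (30) = 928252/5 ≈ 185650.400.
Nearest whole frame: 185650.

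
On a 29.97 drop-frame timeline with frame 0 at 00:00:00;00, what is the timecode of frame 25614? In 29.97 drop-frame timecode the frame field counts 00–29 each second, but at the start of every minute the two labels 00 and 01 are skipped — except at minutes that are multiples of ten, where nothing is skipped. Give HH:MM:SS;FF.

00:14:14;20

Each 10-minute DF block holds 10 × 60 × 30 − 9 × 2 = 17982 frames. 25614 ÷ 17982 → 1 full block, remainder 7632.
Within the partial block the first minute is 1800 frames and each further minute 1798, so 4 further minute boundaries passed. Total skipped labels = 18 × 1 + 2 × 4 = 26.
Non-drop label index = 25614 + 26 = 25640; at 30 labels/s that is 00:14:14:20, i.e. DF 00:14:14;20.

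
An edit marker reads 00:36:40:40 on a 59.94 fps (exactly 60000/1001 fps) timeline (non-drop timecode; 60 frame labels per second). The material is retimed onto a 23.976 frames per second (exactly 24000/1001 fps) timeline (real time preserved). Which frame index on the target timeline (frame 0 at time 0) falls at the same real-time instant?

frame 52816

Source frame index: (0×3600 + 36×60 + 40) × 60 + 40 = 132040.
Real time: 132040 / (60000/1001) = 3304301/1500 s.
Target frame: (3304301/1500) × (24000/1001) = 52816.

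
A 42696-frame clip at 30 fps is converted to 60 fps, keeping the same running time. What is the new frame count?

85392 frames

Frames at target rate = 42696 × (60) / (30) = 85392.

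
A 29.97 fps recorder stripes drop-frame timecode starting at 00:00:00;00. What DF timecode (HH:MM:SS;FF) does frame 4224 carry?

00:02:20;28

Each 10-minute DF block holds 10 × 60 × 30 − 9 × 2 = 17982 frames. 4224 ÷ 17982 → 0 full blocks, remainder 4224.
Within the partial block the first minute is 1800 frames and each further minute 1798, so 2 further minute boundaries passed. Total skipped labels = 18 × 0 + 2 × 2 = 4.
Non-drop label index = 4224 + 4 = 4228; at 30 labels/s that is 00:02:20:28, i.e. DF 00:02:20;28.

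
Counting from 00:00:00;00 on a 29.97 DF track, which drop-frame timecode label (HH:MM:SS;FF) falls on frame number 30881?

00:17:10;13

Each 10-minute DF block holds 10 × 60 × 30 − 9 × 2 = 17982 frames. 30881 ÷ 17982 → 1 full block, remainder 12899.
Within the partial block the first minute is 1800 frames and each further minute 1798, so 7 further minute boundaries passed. Total skipped labels = 18 × 1 + 2 × 7 = 32.
Non-drop label index = 30881 + 32 = 30913; at 30 labels/s that is 00:17:10:13, i.e. DF 00:17:10;13.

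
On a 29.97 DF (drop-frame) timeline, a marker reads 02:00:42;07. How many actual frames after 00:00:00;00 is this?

217051

Complete 10-minute blocks: 12, each 17982 frames → 215784.
Remaining 0 whole minutes in the current block: 0 frames.
Within the current minute: 42 × 30 + 7 = 1267. Total = 215784 + 0 + 1267 = 217051.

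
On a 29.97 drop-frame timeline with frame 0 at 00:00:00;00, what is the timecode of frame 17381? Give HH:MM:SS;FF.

00:09:39;29

Ten DF minutes hold 17982 frames, so frame 17381 lies in block 0 (frames 0–17981) with 17381 frames into that block.
The block's first minute is 1800 frames and the rest 1798 each; 17381 frames reaches minute 9, so 0 × 18 + 9 × 2 = 18 labels have been skipped so far.
Adding those back, label number 17381 + 18 = 17399 at 30 labels/s is 579 s + 29 f = 0 h 9 min 39 s frame 29, i.e. 00:09:39;29.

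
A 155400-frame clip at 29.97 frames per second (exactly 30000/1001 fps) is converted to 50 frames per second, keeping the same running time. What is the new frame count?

Target frames = source frames × (target rate / source rate) = 155400 × (50)/(30000/1001) = 155400 × 1001/600 = 259259.

259259 frames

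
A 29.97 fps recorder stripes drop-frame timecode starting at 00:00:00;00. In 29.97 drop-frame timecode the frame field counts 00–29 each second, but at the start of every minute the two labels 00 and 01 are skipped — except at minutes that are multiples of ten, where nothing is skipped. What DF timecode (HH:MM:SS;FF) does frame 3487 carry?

00:01:56;09

Each 10-minute DF block holds 10 × 60 × 30 − 9 × 2 = 17982 frames. 3487 ÷ 17982 → 0 full blocks, remainder 3487.
Within the partial block the first minute is 1800 frames and each further minute 1798, so 1 further minute boundary passed. Total skipped labels = 18 × 0 + 2 × 1 = 2.
Non-drop label index = 3487 + 2 = 3489; at 30 labels/s that is 00:01:56:09, i.e. DF 00:01:56;09.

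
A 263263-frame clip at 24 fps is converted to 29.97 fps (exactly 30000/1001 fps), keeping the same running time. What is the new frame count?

Target frames = source frames × (target rate / source rate) = 263263 × (30000/1001)/(24) = 263263 × 1250/1001 = 328750.

328750 frames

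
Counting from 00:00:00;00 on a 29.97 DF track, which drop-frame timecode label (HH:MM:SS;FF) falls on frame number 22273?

Each 10-minute DF block holds 10 × 60 × 30 − 9 × 2 = 17982 frames. 22273 ÷ 17982 → 1 full block, remainder 4291.
Within the partial block the first minute is 1800 frames and each further minute 1798, so 2 further minute boundaries passed. Total skipped labels = 18 × 1 + 2 × 2 = 22.
Non-drop label index = 22273 + 22 = 22295; at 30 labels/s that is 00:12:23:05, i.e. DF 00:12:23;05.

00:12:23;05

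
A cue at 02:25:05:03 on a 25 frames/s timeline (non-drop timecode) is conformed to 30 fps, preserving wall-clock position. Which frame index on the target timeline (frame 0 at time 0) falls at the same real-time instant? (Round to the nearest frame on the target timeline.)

Source frame index: (2×3600 + 25×60 + 5) × 25 + 3 = 217628.
Real time: 217628 / (25) = 217628/25 s.
Target frame: (217628/25) × (30) = 1305768/5 ≈ 261153.600 → 261154.

frame 261154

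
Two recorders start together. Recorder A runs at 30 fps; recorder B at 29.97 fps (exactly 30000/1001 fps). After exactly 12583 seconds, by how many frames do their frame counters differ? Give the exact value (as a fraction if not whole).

377490/1001 frames

A emits 30 × 12583 = 377490 frames; B emits 30000/1001 × 12583 = 377490000/1001.
Difference = 377490/1001 frames (≈ 377.1129); B is behind A.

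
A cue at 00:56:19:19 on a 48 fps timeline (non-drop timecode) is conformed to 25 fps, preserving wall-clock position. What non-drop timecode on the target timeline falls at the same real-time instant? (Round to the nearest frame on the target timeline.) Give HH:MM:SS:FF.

00:56:19:10

Source frame index: (0×3600 + 56×60 + 19) × 48 + 19 = 162211.
Real time: 162211 / (48) = 162211/48 s.
Target frame: (162211/48) × (25) = 4055275/48 ≈ 84484.896 → 84485.
At 25 labels/s: frame 84485 → 00:56:19:10.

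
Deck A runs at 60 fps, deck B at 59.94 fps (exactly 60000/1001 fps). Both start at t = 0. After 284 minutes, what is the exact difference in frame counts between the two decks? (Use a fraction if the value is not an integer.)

284 min = 17040 s.
A emits 60 × 17040 = 1022400 frames; B emits 60000/1001 × 17040 = 1022400000/1001.
Difference = 1022400/1001 frames (≈ 1021.3786); B is behind A.

1022400/1001 frames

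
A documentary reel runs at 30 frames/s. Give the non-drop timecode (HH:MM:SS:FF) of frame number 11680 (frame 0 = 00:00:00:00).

11680 ÷ 30 = 389 full seconds, remainder 10 frames.
389 s = 0 h 6 min 29 s.
Timecode: 00:06:29:10.

00:06:29:10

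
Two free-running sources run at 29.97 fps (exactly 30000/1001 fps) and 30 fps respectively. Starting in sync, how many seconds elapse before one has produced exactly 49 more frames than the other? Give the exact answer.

The gap grows by |30 − 30000/1001| = 30/1001 frames per second.
Time for a 49-frame gap: 49 ÷ (30/1001) = 49049/30 s.

49049/30 seconds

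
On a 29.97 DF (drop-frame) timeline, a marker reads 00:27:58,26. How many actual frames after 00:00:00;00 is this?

Complete 10-minute blocks: 2, each 17982 frames → 35964.
Remaining 7 whole minutes in the current block: 1800 + 6 × 1798 = 12588 frames.
Within the current minute: 58 × 30 + 26 − 2 = 1764 (labels ;00/;01 skipped at this minute). Total = 35964 + 12588 + 1764 = 50316.

50316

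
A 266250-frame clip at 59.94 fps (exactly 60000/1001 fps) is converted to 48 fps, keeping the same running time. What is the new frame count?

Target frames = source frames × (target rate / source rate) = 266250 × (48)/(60000/1001) = 266250 × 1001/1250 = 213213.

213213 frames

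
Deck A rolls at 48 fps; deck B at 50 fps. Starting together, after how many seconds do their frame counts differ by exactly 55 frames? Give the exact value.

27.5 seconds

The gap grows by |50 − 48| = 2 frames per second.
Time for a 55-frame gap: 55 ÷ (2) = 27.5 s.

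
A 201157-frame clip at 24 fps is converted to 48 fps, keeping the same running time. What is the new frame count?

402314 frames

Target frames = source frames × (target rate / source rate) = 201157 × (48)/(24) = 201157 × 2 = 402314.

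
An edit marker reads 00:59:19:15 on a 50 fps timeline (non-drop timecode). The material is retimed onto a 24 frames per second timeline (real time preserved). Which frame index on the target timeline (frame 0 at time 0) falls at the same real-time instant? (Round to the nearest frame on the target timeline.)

frame 85423

Source frame index: (0×3600 + 59×60 + 19) × 50 + 15 = 177965.
Real time: 177965 / (50) = 35593/10 s.
Target frame: (35593/10) × (24) = 427116/5 ≈ 85423.200 → 85423.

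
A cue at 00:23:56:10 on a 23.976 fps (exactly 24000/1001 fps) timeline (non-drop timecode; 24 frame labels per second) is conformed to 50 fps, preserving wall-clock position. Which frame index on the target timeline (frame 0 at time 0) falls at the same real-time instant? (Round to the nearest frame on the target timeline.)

Source frame index: (0×3600 + 23×60 + 56) × 24 + 10 = 34474.
Real time: 34474 / (24000/1001) = 17254237/12000 s.
Target frame: (17254237/12000) × (50) = 17254237/240 ≈ 71892.654 → 71893.

frame 71893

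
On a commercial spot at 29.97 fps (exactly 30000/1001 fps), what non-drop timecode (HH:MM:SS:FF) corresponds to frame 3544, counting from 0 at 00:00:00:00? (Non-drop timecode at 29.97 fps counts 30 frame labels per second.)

00:01:58:04

3544 ÷ 30 = 118 full seconds, remainder 4 frames.
118 s = 0 h 1 min 58 s.
Timecode: 00:01:58:04.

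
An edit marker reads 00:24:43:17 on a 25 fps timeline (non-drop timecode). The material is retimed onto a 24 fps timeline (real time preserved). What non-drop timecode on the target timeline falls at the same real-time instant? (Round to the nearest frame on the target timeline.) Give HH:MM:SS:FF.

Source frame index: (0×3600 + 24×60 + 43) × 25 + 17 = 37092.
Real time: 37092 / (25) = 37092/25 s.
Target frame: (37092/25) × (24) = 890208/25 ≈ 35608.320 → 35608.
At 24 labels/s: frame 35608 → 00:24:43:16.

00:24:43:16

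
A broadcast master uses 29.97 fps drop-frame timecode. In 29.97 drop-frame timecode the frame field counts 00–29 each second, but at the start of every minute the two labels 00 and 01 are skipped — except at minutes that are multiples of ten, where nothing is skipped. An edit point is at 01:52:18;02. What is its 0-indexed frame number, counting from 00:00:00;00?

As if non-drop at 30 labels/s: (1 × 3600 + 52 × 60 + 18) × 30 + 2 = 202142.
Minute boundaries passed: 112; those not divisible by 10: 112 − 11 = 101; dropped labels = 2 × 101 = 202.
Actual frame index = 202142 − 202 = 201940.

201940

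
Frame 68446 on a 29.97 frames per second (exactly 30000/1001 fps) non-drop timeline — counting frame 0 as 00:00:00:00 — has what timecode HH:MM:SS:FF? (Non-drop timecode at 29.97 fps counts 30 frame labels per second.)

68446 ÷ 30 = 2281 full seconds, remainder 16 frames.
2281 s = 0 h 38 min 1 s.
Timecode: 00:38:01:16.

00:38:01:16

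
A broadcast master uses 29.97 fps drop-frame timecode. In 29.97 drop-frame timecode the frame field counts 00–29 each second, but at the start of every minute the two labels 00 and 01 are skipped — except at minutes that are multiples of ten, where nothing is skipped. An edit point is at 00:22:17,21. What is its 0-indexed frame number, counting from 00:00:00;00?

40091

Complete 10-minute blocks: 2, each 17982 frames → 35964.
Remaining 2 whole minutes in the current block: 1800 + 1 × 1798 = 3598 frames.
Within the current minute: 17 × 30 + 21 − 2 = 529 (labels ;00/;01 skipped at this minute). Total = 35964 + 3598 + 529 = 40091.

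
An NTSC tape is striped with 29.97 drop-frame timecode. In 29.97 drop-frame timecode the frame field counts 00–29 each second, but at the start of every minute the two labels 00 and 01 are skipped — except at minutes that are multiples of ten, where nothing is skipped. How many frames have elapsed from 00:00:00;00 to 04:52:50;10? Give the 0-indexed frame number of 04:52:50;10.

As if non-drop at 30 labels/s: (4 × 3600 + 52 × 60 + 50) × 30 + 10 = 527110.
Minute boundaries passed: 292; those not divisible by 10: 292 − 29 = 263; dropped labels = 2 × 263 = 526.
Actual frame index = 527110 − 526 = 526584.

526584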